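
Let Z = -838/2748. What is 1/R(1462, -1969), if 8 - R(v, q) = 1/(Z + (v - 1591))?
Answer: 177665/1422694 ≈ 0.12488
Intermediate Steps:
Z = -419/1374 (Z = -838*1/2748 = -419/1374 ≈ -0.30495)
R(v, q) = 8 - 1/(-2186453/1374 + v) (R(v, q) = 8 - 1/(-419/1374 + (v - 1591)) = 8 - 1/(-419/1374 + (-1591 + v)) = 8 - 1/(-2186453/1374 + v))
1/R(1462, -1969) = 1/(2*(-8746499 + 5496*1462)/(-2186453 + 1374*1462)) = 1/(2*(-8746499 + 8035152)/(-2186453 + 2008788)) = 1/(2*(-711347)/(-177665)) = 1/(2*(-1/177665)*(-711347)) = 1/(1422694/177665) = 177665/1422694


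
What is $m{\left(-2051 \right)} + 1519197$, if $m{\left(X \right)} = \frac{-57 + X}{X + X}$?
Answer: $\frac{3115874101}{2051} \approx 1.5192 \cdot 10^{6}$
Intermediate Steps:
$m{\left(X \right)} = \frac{-57 + X}{2 X}$
$m{\left(-2051 \right)} + 1519197 = \frac{-57 - 2051}{2 \left(-2051\right)} + 1519197 = \frac{1}{2} \left(- \frac{1}{2051}\right) \left(-2108\right) + 1519197 = \frac{1054}{2051} + 1519197 = \frac{3115874101}{2051}$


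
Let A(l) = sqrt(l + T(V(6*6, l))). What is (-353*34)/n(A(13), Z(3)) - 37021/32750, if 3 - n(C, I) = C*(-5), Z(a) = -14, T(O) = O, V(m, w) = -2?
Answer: 584674457/4355750 - 30005*sqrt(11)/133 ≈ -614.00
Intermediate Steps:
A(l) = sqrt(-2 + l) (A(l) = sqrt(l - 2) = sqrt(-2 + l))
n(C, I) = 3 + 5*C (n(C, I) = 3 - C*(-5) = 3 - (-5)*C = 3 + 5*C)
(-353*34)/n(A(13), Z(3)) - 37021/32750 = (-353*34)/(3 + 5*sqrt(-2 + 13)) - 37021/32750 = -12002/(3 + 5*sqrt(11)) - 37021*1/32750 = -12002/(3 + 5*sqrt(11)) - 37021/32750 = -37021/32750 - 12002/(3 + 5*sqrt(11))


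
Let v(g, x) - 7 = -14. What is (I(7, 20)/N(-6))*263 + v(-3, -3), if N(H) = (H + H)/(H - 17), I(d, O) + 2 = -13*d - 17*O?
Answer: -2619301/12 ≈ -2.1828e+5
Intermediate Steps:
I(d, O) = -2 - 17*O - 13*d (I(d, O) = -2 + (-13*d - 17*O) = -2 + (-17*O - 13*d) = -2 - 17*O - 13*d)
N(H) = 2*H/(-17 + H) (N(H) = (2*H)/(-17 + H) = 2*H/(-17 + H))
v(g, x) = -7 (v(g, x) = 7 - 14 = -7)
(I(7, 20)/N(-6))*263 + v(-3, -3) = ((-2 - 17*20 - 13*7)/((2*(-6)/(-17 - 6))))*263 - 7 = ((-2 - 340 - 91)/((2*(-6)/(-23))))*263 - 7 = -433/(2*(-6)*(-1/23))*263 - 7 = -433/12/23*263 - 7 = -433*23/12*263 - 7 = -9959/12*263 - 7 = -2619217/12 - 7 = -2619301/12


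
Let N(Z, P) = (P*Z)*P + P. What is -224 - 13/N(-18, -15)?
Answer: -910547/4065 ≈ -224.00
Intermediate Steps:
N(Z, P) = P + Z*P² (N(Z, P) = Z*P² + P = P + Z*P²)
-224 - 13/N(-18, -15) = -224 - 13/((-15*(1 - 15*(-18)))) = -224 - 13/((-15*(1 + 270))) = -224 - 13/((-15*271)) = -224 - 13/(-4065) = -224 - 13*(-1)/4065 = -224 - 1*(-13/4065) = -224 + 13/4065 = -910547/4065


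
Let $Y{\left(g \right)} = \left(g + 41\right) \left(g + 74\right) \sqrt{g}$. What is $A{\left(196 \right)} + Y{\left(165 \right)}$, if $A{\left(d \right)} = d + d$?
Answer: $392 + 49234 \sqrt{165} \approx 6.3281 \cdot 10^{5}$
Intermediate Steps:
$Y{\left(g \right)} = \sqrt{g} \left(41 + g\right) \left(74 + g\right)$ ($Y{\left(g \right)} = \left(41 + g\right) \left(74 + g\right) \sqrt{g} = \sqrt{g} \left(41 + g\right) \left(74 + g\right)$)
$A{\left(d \right)} = 2 d$
$A{\left(196 \right)} + Y{\left(165 \right)} = 2 \cdot 196 + \sqrt{165} \left(3034 + 165^{2} + 115 \cdot 165\right) = 392 + \sqrt{165} \left(3034 + 27225 + 18975\right) = 392 + \sqrt{165} \cdot 49234 = 392 + 49234 \sqrt{165}$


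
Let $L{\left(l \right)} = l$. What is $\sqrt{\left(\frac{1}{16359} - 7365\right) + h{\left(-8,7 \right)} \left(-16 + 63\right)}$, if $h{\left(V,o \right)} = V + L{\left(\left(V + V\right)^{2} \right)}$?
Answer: $\frac{\sqrt{1148344052730}}{16359} \approx 65.506$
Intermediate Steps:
$h{\left(V,o \right)} = V + 4 V^{2}$ ($h{\left(V,o \right)} = V + \left(V + V\right)^{2} = V + \left(2 V\right)^{2} = V + 4 V^{2}$)
$\sqrt{\left(\frac{1}{16359} - 7365\right) + h{\left(-8,7 \right)} \left(-16 + 63\right)} = \sqrt{\left(\frac{1}{16359} - 7365\right) + - 8 \left(1 + 4 \left(-8\right)\right) \left(-16 + 63\right)} = \sqrt{\left(\frac{1}{16359} - 7365\right) + - 8 \left(1 - 32\right) 47} = \sqrt{- \frac{120484034}{16359} + \left(-8\right) \left(-31\right) 47} = \sqrt{- \frac{120484034}{16359} + 248 \cdot 47} = \sqrt{- \frac{120484034}{16359} + 11656} = \sqrt{\frac{70196470}{16359}} = \frac{\sqrt{1148344052730}}{16359}$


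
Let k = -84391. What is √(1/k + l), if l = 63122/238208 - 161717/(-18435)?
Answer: √4848281826996425795671441605/23161977489480 ≈ 3.0062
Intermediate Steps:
l = 19842968603/2195682240 (l = 63122*(1/238208) - 161717*(-1/18435) = 31561/119104 + 161717/18435 = 19842968603/2195682240 ≈ 9.0373)
√(1/k + l) = √(1/(-84391) + 19842968603/2195682240) = √(-1/84391 + 19842968603/2195682240) = √(1674565767693533/185295819915840) = √4848281826996425795671441605/23161977489480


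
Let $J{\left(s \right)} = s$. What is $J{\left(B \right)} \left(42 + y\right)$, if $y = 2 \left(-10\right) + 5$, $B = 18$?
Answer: $486$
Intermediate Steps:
$y = -15$ ($y = -20 + 5 = -15$)
$J{\left(B \right)} \left(42 + y\right) = 18 \left(42 - 15\right) = 18 \cdot 27 = 486$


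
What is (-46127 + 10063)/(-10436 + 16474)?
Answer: -18032/3019 ≈ -5.9728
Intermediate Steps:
(-46127 + 10063)/(-10436 + 16474) = -36064/6038 = -36064*1/6038 = -18032/3019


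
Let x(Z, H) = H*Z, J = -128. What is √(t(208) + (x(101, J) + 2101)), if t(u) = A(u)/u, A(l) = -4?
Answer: I*√7319065/26 ≈ 104.05*I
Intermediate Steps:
t(u) = -4/u
√(t(208) + (x(101, J) + 2101)) = √(-4/208 + (-128*101 + 2101)) = √(-4*1/208 + (-12928 + 2101)) = √(-1/52 - 10827) = √(-563005/52) = I*√7319065/26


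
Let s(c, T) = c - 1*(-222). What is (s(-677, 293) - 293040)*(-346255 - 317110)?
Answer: 194694310675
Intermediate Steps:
s(c, T) = 222 + c (s(c, T) = c + 222 = 222 + c)
(s(-677, 293) - 293040)*(-346255 - 317110) = ((222 - 677) - 293040)*(-346255 - 317110) = (-455 - 293040)*(-663365) = -293495*(-663365) = 194694310675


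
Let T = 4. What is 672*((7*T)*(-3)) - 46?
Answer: -56494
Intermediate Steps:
672*((7*T)*(-3)) - 46 = 672*((7*4)*(-3)) - 46 = 672*(28*(-3)) - 46 = 672*(-84) - 46 = -56448 - 46 = -56494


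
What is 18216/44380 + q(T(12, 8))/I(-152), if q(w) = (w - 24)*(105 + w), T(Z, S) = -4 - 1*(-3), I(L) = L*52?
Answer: 623479/843220 ≈ 0.73940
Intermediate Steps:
I(L) = 52*L
T(Z, S) = -1 (T(Z, S) = -4 + 3 = -1)
q(w) = (-24 + w)*(105 + w)
18216/44380 + q(T(12, 8))/I(-152) = 18216/44380 + (-2520 + (-1)² + 81*(-1))/((52*(-152))) = 18216*(1/44380) + (-2520 + 1 - 81)/(-7904) = 4554/11095 - 2600*(-1/7904) = 4554/11095 + 25/76 = 623479/843220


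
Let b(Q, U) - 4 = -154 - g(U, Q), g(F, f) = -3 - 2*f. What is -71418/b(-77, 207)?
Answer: 71418/301 ≈ 237.27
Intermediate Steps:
b(Q, U) = -147 + 2*Q (b(Q, U) = 4 + (-154 - (-3 - 2*Q)) = 4 + (-154 + (3 + 2*Q)) = 4 + (-151 + 2*Q) = -147 + 2*Q)
-71418/b(-77, 207) = -71418/(-147 + 2*(-77)) = -71418/(-147 - 154) = -71418/(-301) = -71418*(-1/301) = 71418/301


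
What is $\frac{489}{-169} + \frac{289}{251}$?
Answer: $- \frac{73898}{42419} \approx -1.7421$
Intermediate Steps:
$\frac{489}{-169} + \frac{289}{251} = 489 \left(- \frac{1}{169}\right) + 289 \cdot \frac{1}{251} = - \frac{489}{169} + \frac{289}{251} = - \frac{73898}{42419}$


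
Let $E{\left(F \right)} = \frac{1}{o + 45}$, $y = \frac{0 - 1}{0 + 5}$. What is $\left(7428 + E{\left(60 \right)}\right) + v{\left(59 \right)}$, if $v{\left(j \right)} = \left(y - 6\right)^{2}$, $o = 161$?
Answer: $\frac{38452191}{5150} \approx 7466.4$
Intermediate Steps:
$y = - \frac{1}{5}$ ($y = \frac{0 - 1}{5} = \left(-1\right) \frac{1}{5} = - \frac{1}{5} \approx -0.2$)
$E{\left(F \right)} = \frac{1}{206}$ ($E{\left(F \right)} = \frac{1}{161 + 45} = \frac{1}{206}$)
$v{\left(j \right)} = \frac{961}{25}$ ($v{\left(j \right)} = \left(- \frac{1}{5} - 6\right)^{2} = \left(- \frac{31}{5}\right)^{2} = \frac{961}{25}$)
$\left(7428 + E{\left(60 \right)}\right) + v{\left(59 \right)} = \left(7428 + \frac{1}{206}\right) + \frac{961}{25} = \frac{1530169}{206} + \frac{961}{25} = \frac{38452191}{5150}$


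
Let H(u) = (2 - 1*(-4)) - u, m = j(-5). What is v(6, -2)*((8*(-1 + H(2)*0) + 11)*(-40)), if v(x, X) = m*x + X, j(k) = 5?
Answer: -3360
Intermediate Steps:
m = 5
H(u) = 6 - u (H(u) = (2 + 4) - u = 6 - u)
v(x, X) = X + 5*x (v(x, X) = 5*x + X = X + 5*x)
v(6, -2)*((8*(-1 + H(2)*0) + 11)*(-40)) = (-2 + 5*6)*((8*(-1 + (6 - 1*2)*0) + 11)*(-40)) = (-2 + 30)*((8*(-1 + (6 - 2)*0) + 11)*(-40)) = 28*((8*(-1 + 4*0) + 11)*(-40)) = 28*((8*(-1 + 0) + 11)*(-40)) = 28*((8*(-1) + 11)*(-40)) = 28*((-8 + 11)*(-40)) = 28*(3*(-40)) = 28*(-120) = -3360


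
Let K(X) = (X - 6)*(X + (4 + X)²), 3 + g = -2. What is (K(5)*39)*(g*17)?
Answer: 285090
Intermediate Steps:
g = -5 (g = -3 - 2 = -5)
K(X) = (-6 + X)*(X + (4 + X)²)
(K(5)*39)*(g*17) = ((-96 + 5³ - 38*5 + 3*5²)*39)*(-5*17) = ((-96 + 125 - 190 + 3*25)*39)*(-85) = ((-96 + 125 - 190 + 75)*39)*(-85) = -86*39*(-85) = -3354*(-85) = 285090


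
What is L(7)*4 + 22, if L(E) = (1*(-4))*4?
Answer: -42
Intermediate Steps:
L(E) = -16 (L(E) = -4*4 = -16)
L(7)*4 + 22 = -16*4 + 22 = -64 + 22 = -42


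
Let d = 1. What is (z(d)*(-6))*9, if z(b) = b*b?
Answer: -54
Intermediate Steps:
z(b) = b**2
(z(d)*(-6))*9 = (1**2*(-6))*9 = (1*(-6))*9 = -6*9 = -54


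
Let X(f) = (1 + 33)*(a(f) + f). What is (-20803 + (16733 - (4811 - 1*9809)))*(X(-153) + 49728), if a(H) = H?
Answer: 36492672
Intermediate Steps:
X(f) = 68*f (X(f) = (1 + 33)*(f + f) = 34*(2*f) = 68*f)
(-20803 + (16733 - (4811 - 1*9809)))*(X(-153) + 49728) = (-20803 + (16733 - (4811 - 1*9809)))*(68*(-153) + 49728) = (-20803 + (16733 - (4811 - 9809)))*(-10404 + 49728) = (-20803 + (16733 - 1*(-4998)))*39324 = (-20803 + (16733 + 4998))*39324 = (-20803 + 21731)*39324 = 928*39324 = 36492672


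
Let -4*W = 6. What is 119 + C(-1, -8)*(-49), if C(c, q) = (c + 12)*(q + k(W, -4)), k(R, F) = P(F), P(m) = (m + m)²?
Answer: -30065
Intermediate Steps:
W = -3/2 (W = -¼*6 = -3/2 ≈ -1.5000)
P(m) = 4*m² (P(m) = (2*m)² = 4*m²)
k(R, F) = 4*F²
C(c, q) = (12 + c)*(64 + q) (C(c, q) = (c + 12)*(q + 4*(-4)²) = (12 + c)*(q + 4*16) = (12 + c)*(q + 64) = (12 + c)*(64 + q))
119 + C(-1, -8)*(-49) = 119 + (768 + 12*(-8) + 64*(-1) - 1*(-8))*(-49) = 119 + (768 - 96 - 64 + 8)*(-49) = 119 + 616*(-49) = 119 - 30184 = -30065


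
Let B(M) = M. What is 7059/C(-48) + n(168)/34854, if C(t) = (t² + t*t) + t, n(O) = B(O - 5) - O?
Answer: 41001931/26489040 ≈ 1.5479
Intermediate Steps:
n(O) = -5 (n(O) = (O - 5) - O = (-5 + O) - O = -5)
C(t) = t + 2*t² (C(t) = (t² + t²) + t = 2*t² + t = t + 2*t²)
7059/C(-48) + n(168)/34854 = 7059/((-48*(1 + 2*(-48)))) - 5/34854 = 7059/((-48*(1 - 96))) - 5*1/34854 = 7059/((-48*(-95))) - 5/34854 = 7059/4560 - 5/34854 = 7059*(1/4560) - 5/34854 = 2353/1520 - 5/34854 = 41001931/26489040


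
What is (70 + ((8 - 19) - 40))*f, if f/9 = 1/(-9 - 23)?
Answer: -171/32 ≈ -5.3438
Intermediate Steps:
f = -9/32 (f = 9/(-9 - 23) = 9/(-32) = 9*(-1/32) = -9/32 ≈ -0.28125)
(70 + ((8 - 19) - 40))*f = (70 + ((8 - 19) - 40))*(-9/32) = (70 + (-11 - 40))*(-9/32) = (70 - 51)*(-9/32) = 19*(-9/32) = -171/32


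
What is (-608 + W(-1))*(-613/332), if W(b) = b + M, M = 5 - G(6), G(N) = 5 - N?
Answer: 369639/332 ≈ 1113.4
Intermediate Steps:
M = 6 (M = 5 - (5 - 1*6) = 5 - (5 - 6) = 5 - 1*(-1) = 5 + 1 = 6)
W(b) = 6 + b (W(b) = b + 6 = 6 + b)
(-608 + W(-1))*(-613/332) = (-608 + (6 - 1))*(-613/332) = (-608 + 5)*(-613*1/332) = -603*(-613/332) = 369639/332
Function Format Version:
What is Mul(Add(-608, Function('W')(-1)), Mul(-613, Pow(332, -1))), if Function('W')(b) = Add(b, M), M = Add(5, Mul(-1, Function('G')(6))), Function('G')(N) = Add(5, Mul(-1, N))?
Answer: Rational(369639, 332) ≈ 1113.4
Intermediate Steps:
M = 6 (M = Add(5, Mul(-1, Add(5, Mul(-1, 6)))) = Add(5, Mul(-1, Add(5, -6))) = Add(5, Mul(-1, -1)) = Add(5, 1) = 6)
Function('W')(b) = Add(6, b) (Function('W')(b) = Add(b, 6) = Add(6, b))
Mul(Add(-608, Function('W')(-1)), Mul(-613, Pow(332, -1))) = Mul(Add(-608, Add(6, -1)), Mul(-613, Pow(332, -1))) = Mul(Add(-608, 5), Mul(-613, Rational(1, 332))) = Mul(-603, Rational(-613, 332)) = Rational(369639, 332)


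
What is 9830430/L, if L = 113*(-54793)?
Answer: -9830430/6191609 ≈ -1.5877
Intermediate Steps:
L = -6191609
9830430/L = 9830430/(-6191609) = 9830430*(-1/6191609) = -9830430/6191609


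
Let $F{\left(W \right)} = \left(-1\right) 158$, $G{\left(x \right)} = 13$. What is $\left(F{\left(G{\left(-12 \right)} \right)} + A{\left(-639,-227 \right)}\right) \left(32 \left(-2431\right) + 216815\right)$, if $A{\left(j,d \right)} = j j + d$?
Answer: $56712486528$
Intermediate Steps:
$A{\left(j,d \right)} = d + j^{2}$ ($A{\left(j,d \right)} = j^{2} + d = d + j^{2}$)
$F{\left(W \right)} = -158$
$\left(F{\left(G{\left(-12 \right)} \right)} + A{\left(-639,-227 \right)}\right) \left(32 \left(-2431\right) + 216815\right) = \left(-158 - \left(227 - \left(-639\right)^{2}\right)\right) \left(32 \left(-2431\right) + 216815\right) = \left(-158 + \left(-227 + 408321\right)\right) \left(-77792 + 216815\right) = \left(-158 + 408094\right) 139023 = 407936 \cdot 139023 = 56712486528$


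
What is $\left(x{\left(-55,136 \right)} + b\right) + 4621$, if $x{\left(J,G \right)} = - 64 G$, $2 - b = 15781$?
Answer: $-19862$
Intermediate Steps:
$b = -15779$ ($b = 2 - 15781 = -15779$)
$\left(x{\left(-55,136 \right)} + b\right) + 4621 = \left(\left(-64\right) 136 - 15779\right) + 4621 = \left(-8704 - 15779\right) + 4621 = -24483 + 4621 = -19862$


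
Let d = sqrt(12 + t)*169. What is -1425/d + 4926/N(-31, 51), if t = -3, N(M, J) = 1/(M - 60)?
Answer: -75757429/169 ≈ -4.4827e+5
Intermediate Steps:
N(M, J) = 1/(-60 + M)
d = 507 (d = sqrt(12 - 3)*169 = sqrt(9)*169 = 3*169 = 507)
-1425/d + 4926/N(-31, 51) = -1425/507 + 4926/(1/(-60 - 31)) = -1425*1/507 + 4926/(1/(-91)) = -475/169 + 4926/(-1/91) = -475/169 + 4926*(-91) = -475/169 - 448266 = -75757429/169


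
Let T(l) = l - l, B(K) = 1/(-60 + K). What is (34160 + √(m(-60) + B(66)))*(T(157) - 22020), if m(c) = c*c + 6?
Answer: -752203200 - 3670*√129822 ≈ -7.5353e+8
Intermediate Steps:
m(c) = 6 + c² (m(c) = c² + 6 = 6 + c²)
T(l) = 0
(34160 + √(m(-60) + B(66)))*(T(157) - 22020) = (34160 + √((6 + (-60)²) + 1/(-60 + 66)))*(0 - 22020) = (34160 + √((6 + 3600) + 1/6))*(-22020) = (34160 + √(3606 + ⅙))*(-22020) = (34160 + √(21637/6))*(-22020) = (34160 + √129822/6)*(-22020) = -752203200 - 3670*√129822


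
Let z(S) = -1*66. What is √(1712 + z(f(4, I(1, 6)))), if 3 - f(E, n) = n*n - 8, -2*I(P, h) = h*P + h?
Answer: √1646 ≈ 40.571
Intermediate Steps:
I(P, h) = -h/2 - P*h/2 (I(P, h) = -(h*P + h)/2 = -(P*h + h)/2 = -(h + P*h)/2 = -h/2 - P*h/2)
f(E, n) = 11 - n² (f(E, n) = 3 - (n*n - 8) = 3 - (n² - 8) = 3 - (-8 + n²) = 3 + (8 - n²) = 11 - n²)
z(S) = -66
√(1712 + z(f(4, I(1, 6)))) = √(1712 - 66) = √1646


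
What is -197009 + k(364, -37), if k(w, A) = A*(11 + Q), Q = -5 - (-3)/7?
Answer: -1380728/7 ≈ -1.9725e+5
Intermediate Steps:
Q = -32/7 (Q = -5 - (-3)/7 = -5 - 1*(-3/7) = -5 + 3/7 = -32/7 ≈ -4.5714)
k(w, A) = 45*A/7 (k(w, A) = A*(11 - 32/7) = A*(45/7) = 45*A/7)
-197009 + k(364, -37) = -197009 + (45/7)*(-37) = -197009 - 1665/7 = -1380728/7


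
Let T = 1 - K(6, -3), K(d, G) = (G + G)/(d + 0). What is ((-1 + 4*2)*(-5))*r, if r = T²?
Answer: -140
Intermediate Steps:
K(d, G) = 2*G/d (K(d, G) = (2*G)/d = 2*G/d)
T = 2 (T = 1 - 2*(-3)/6 = 1 - 1*(-1) = 1 + 1 = 2)
r = 4 (r = 2² = 4)
((-1 + 4*2)*(-5))*r = ((-1 + 4*2)*(-5))*4 = ((-1 + 8)*(-5))*4 = (7*(-5))*4 = -35*4 = -140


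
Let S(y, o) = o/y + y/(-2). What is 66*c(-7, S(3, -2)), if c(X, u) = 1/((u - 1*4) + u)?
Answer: -198/25 ≈ -7.9200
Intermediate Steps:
S(y, o) = -y/2 + o/y (S(y, o) = o/y + y*(-½) = o/y - y/2 = -y/2 + o/y)
c(X, u) = 1/(-4 + 2*u) (c(X, u) = 1/((u - 4) + u) = 1/((-4 + u) + u) = 1/(-4 + 2*u))
66*c(-7, S(3, -2)) = 66*(1/(2*(-2 + (-½*3 - 2/3)))) = 66*(1/(2*(-2 + (-3/2 - 2*⅓)))) = 66*(1/(2*(-2 + (-3/2 - ⅔)))) = 66*(1/(2*(-2 - 13/6))) = 66*(1/(2*(-25/6))) = 66*((½)*(-6/25)) = 66*(-3/25) = -198/25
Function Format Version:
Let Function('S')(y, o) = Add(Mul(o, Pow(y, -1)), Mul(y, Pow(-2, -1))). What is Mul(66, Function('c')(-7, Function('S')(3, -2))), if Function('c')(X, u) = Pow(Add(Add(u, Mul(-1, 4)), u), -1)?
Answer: Rational(-198, 25) ≈ -7.9200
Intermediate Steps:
Function('S')(y, o) = Add(Mul(Rational(-1, 2), y), Mul(o, Pow(y, -1))) (Function('S')(y, o) = Add(Mul(o, Pow(y, -1)), Mul(y, Rational(-1, 2))) = Add(Mul(o, Pow(y, -1)), Mul(Rational(-1, 2), y)) = Add(Mul(Rational(-1, 2), y), Mul(o, Pow(y, -1))))
Function('c')(X, u) = Pow(Add(-4, Mul(2, u)), -1) (Function('c')(X, u) = Pow(Add(Add(u, -4), u), -1) = Pow(Add(Add(-4, u), u), -1) = Pow(Add(-4, Mul(2, u)), -1))
Mul(66, Function('c')(-7, Function('S')(3, -2))) = Mul(66, Mul(Rational(1, 2), Pow(Add(-2, Add(Mul(Rational(-1, 2), 3), Mul(-2, Pow(3, -1)))), -1))) = Mul(66, Mul(Rational(1, 2), Pow(Add(-2, Add(Rational(-3, 2), Mul(-2, Rational(1, 3)))), -1))) = Mul(66, Mul(Rational(1, 2), Pow(Add(-2, Add(Rational(-3, 2), Rational(-2, 3))), -1))) = Mul(66, Mul(Rational(1, 2), Pow(Add(-2, Rational(-13, 6)), -1))) = Mul(66, Mul(Rational(1, 2), Pow(Rational(-25, 6), -1))) = Mul(66, Mul(Rational(1, 2), Rational(-6, 25))) = Mul(66, Rational(-3, 25)) = Rational(-198, 25)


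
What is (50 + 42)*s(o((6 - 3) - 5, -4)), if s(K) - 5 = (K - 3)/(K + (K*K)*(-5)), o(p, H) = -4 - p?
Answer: 5290/11 ≈ 480.91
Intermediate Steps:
s(K) = 5 + (-3 + K)/(K - 5*K²) (s(K) = 5 + (K - 3)/(K + (K*K)*(-5)) = 5 + (-3 + K)/(K + K²*(-5)) = 5 + (-3 + K)/(K - 5*K²))
(50 + 42)*s(o((6 - 3) - 5, -4)) = (50 + 42)*((3 - 6*(-4 - ((6 - 3) - 5)) + 25*(-4 - ((6 - 3) - 5))²)/((-4 - ((6 - 3) - 5))*(-1 + 5*(-4 - ((6 - 3) - 5))))) = 92*((3 - 6*(-4 - (3 - 5)) + 25*(-4 - (3 - 5))²)/((-4 - (3 - 5))*(-1 + 5*(-4 - (3 - 5))))) = 92*((3 - 6*(-4 - 1*(-2)) + 25*(-4 - 1*(-2))²)/((-4 - 1*(-2))*(-1 + 5*(-4 - 1*(-2))))) = 92*((3 - 6*(-4 + 2) + 25*(-4 + 2)²)/((-4 + 2)*(-1 + 5*(-4 + 2)))) = 92*((3 - 6*(-2) + 25*(-2)²)/((-2)*(-1 + 5*(-2)))) = 92*(-(3 + 12 + 25*4)/(2*(-1 - 10))) = 92*(-½*(3 + 12 + 100)/(-11)) = 92*(-½*(-1/11)*115) = 92*(115/22) = 5290/11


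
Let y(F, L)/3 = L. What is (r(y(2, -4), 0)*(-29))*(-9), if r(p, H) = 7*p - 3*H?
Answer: -21924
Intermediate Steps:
y(F, L) = 3*L
r(p, H) = -3*H + 7*p
(r(y(2, -4), 0)*(-29))*(-9) = ((-3*0 + 7*(3*(-4)))*(-29))*(-9) = ((0 + 7*(-12))*(-29))*(-9) = ((0 - 84)*(-29))*(-9) = -84*(-29)*(-9) = 2436*(-9) = -21924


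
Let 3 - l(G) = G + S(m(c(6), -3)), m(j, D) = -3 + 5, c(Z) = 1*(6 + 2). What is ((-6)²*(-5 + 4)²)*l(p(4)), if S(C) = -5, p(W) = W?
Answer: 144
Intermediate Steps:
c(Z) = 8 (c(Z) = 1*8 = 8)
m(j, D) = 2
l(G) = 8 - G (l(G) = 3 - (G - 5) = 3 - (-5 + G) = 3 + (5 - G) = 8 - G)
((-6)²*(-5 + 4)²)*l(p(4)) = ((-6)²*(-5 + 4)²)*(8 - 1*4) = (36*(-1)²)*(8 - 4) = (36*1)*4 = 36*4 = 144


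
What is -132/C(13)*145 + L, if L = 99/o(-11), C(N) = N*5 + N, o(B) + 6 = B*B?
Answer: -365563/1495 ≈ -244.52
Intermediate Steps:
o(B) = -6 + B² (o(B) = -6 + B*B = -6 + B²)
C(N) = 6*N (C(N) = 5*N + N = 6*N)
L = 99/115 (L = 99/(-6 + (-11)²) = 99/(-6 + 121) = 99/115 ≈ 0.86087)
-132/C(13)*145 + L = -132/(6*13)*145 + 99/115 = -132/78*145 + 99/115 = -132*1/78*145 + 99/115 = -22/13*145 + 99/115 = -3190/13 + 99/115 = -365563/1495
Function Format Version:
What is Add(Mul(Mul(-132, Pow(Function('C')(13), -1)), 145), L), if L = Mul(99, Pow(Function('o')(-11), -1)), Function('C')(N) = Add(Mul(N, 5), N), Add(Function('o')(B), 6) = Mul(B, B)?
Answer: Rational(-365563, 1495) ≈ -244.52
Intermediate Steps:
Function('o')(B) = Add(-6, Pow(B, 2)) (Function('o')(B) = Add(-6, Mul(B, B)) = Add(-6, Pow(B, 2)))
Function('C')(N) = Mul(6, N) (Function('C')(N) = Add(Mul(5, N), N) = Mul(6, N))
L = Rational(99, 115) (L = Mul(99, Pow(Add(-6, Pow(-11, 2)), -1)) = Mul(99, Pow(Add(-6, 121), -1)) = Mul(99, Pow(115, -1)) = Mul(99, Rational(1, 115)) = Rational(99, 115) ≈ 0.86087)
Add(Mul(Mul(-132, Pow(Function('C')(13), -1)), 145), L) = Add(Mul(Mul(-132, Pow(Mul(6, 13), -1)), 145), Rational(99, 115)) = Add(Mul(Mul(-132, Pow(78, -1)), 145), Rational(99, 115)) = Add(Mul(Mul(-132, Rational(1, 78)), 145), Rational(99, 115)) = Add(Mul(Rational(-22, 13), 145), Rational(99, 115)) = Add(Rational(-3190, 13), Rational(99, 115)) = Rational(-365563, 1495)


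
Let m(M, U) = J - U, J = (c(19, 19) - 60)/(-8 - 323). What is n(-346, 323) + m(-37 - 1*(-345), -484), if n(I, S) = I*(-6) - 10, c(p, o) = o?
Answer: 844091/331 ≈ 2550.1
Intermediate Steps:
J = 41/331 (J = (19 - 60)/(-8 - 323) = -41/(-331) = -41*(-1/331) = 41/331 ≈ 0.12387)
m(M, U) = 41/331 - U
n(I, S) = -10 - 6*I (n(I, S) = -6*I - 10 = -10 - 6*I)
n(-346, 323) + m(-37 - 1*(-345), -484) = (-10 - 6*(-346)) + (41/331 - 1*(-484)) = (-10 + 2076) + (41/331 + 484) = 2066 + 160245/331 = 844091/331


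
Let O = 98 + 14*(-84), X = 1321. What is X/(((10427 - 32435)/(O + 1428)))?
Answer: -33025/1572 ≈ -21.008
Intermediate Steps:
O = -1078 (O = 98 - 1176 = -1078)
X/(((10427 - 32435)/(O + 1428))) = 1321/(((10427 - 32435)/(-1078 + 1428))) = 1321/((-22008/350)) = 1321/((-22008*1/350)) = 1321/(-1572/25) = 1321*(-25/1572) = -33025/1572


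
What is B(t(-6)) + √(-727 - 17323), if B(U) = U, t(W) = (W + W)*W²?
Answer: -432 + 95*I*√2 ≈ -432.0 + 134.35*I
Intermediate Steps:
t(W) = 2*W³ (t(W) = (2*W)*W² = 2*W³)
B(t(-6)) + √(-727 - 17323) = 2*(-6)³ + √(-727 - 17323) = 2*(-216) + √(-18050) = -432 + 95*I*√2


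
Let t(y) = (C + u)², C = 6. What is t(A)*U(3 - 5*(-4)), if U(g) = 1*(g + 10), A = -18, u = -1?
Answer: 825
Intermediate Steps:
U(g) = 10 + g (U(g) = 1*(10 + g) = 10 + g)
t(y) = 25 (t(y) = (6 - 1)² = 5² = 25)
t(A)*U(3 - 5*(-4)) = 25*(10 + (3 - 5*(-4))) = 25*(10 + (3 + 20)) = 25*(10 + 23) = 25*33 = 825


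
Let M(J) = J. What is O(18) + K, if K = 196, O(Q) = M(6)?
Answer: 202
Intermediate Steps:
O(Q) = 6
O(18) + K = 6 + 196 = 202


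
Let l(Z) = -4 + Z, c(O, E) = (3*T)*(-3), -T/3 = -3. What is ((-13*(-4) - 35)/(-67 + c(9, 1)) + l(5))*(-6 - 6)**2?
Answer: 4716/37 ≈ 127.46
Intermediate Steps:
T = 9 (T = -3*(-3) = 9)
c(O, E) = -81 (c(O, E) = (3*9)*(-3) = 27*(-3) = -81)
((-13*(-4) - 35)/(-67 + c(9, 1)) + l(5))*(-6 - 6)**2 = ((-13*(-4) - 35)/(-67 - 81) + (-4 + 5))*(-6 - 6)**2 = ((52 - 35)/(-148) + 1)*(-12)**2 = (17*(-1/148) + 1)*144 = (-17/148 + 1)*144 = (131/148)*144 = 4716/37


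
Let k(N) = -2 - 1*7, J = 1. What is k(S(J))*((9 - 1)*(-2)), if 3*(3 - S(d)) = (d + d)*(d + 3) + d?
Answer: 144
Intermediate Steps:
S(d) = 3 - d/3 - 2*d*(3 + d)/3 (S(d) = 3 - ((d + d)*(d + 3) + d)/3 = 3 - ((2*d)*(3 + d) + d)/3 = 3 - (2*d*(3 + d) + d)/3 = 3 - (d + 2*d*(3 + d))/3 = 3 + (-d/3 - 2*d*(3 + d)/3) = 3 - d/3 - 2*d*(3 + d)/3)
k(N) = -9 (k(N) = -2 - 7 = -9)
k(S(J))*((9 - 1)*(-2)) = -9*(9 - 1)*(-2) = -72*(-2) = -9*(-16) = 144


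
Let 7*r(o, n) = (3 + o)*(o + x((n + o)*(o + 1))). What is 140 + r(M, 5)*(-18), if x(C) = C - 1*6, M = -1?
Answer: 176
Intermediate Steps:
x(C) = -6 + C (x(C) = C - 6 = -6 + C)
r(o, n) = (3 + o)*(-6 + o + (1 + o)*(n + o))/7 (r(o, n) = ((3 + o)*(o + (-6 + (n + o)*(o + 1))))/7 = ((3 + o)*(o + (-6 + (n + o)*(1 + o))))/7 = ((3 + o)*(o + (-6 + (1 + o)*(n + o))))/7 = ((3 + o)*(-6 + o + (1 + o)*(n + o)))/7 = (3 + o)*(-6 + o + (1 + o)*(n + o))/7)
140 + r(M, 5)*(-18) = 140 + (-18/7 + (⅐)*(-1)³ + (3/7)*5 + (5/7)*(-1)² + (⅐)*5*(-1)² + (4/7)*5*(-1))*(-18) = 140 + (-18/7 + (⅐)*(-1) + 15/7 + (5/7)*1 + (⅐)*5*1 - 20/7)*(-18) = 140 + (-18/7 - ⅐ + 15/7 + 5/7 + 5/7 - 20/7)*(-18) = 140 - 2*(-18) = 140 + 36 = 176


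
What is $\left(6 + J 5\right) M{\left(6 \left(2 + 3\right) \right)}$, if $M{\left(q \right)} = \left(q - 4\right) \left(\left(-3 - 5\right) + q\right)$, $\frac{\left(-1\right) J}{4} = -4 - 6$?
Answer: $117832$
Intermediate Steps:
$J = 40$ ($J = - 4 \left(-4 - 6\right) = \left(-4\right) \left(-10\right) = 40$)
$M{\left(q \right)} = \left(-8 + q\right) \left(-4 + q\right)$ ($M{\left(q \right)} = \left(-4 + q\right) \left(-8 + q\right) = \left(-8 + q\right) \left(-4 + q\right)$)
$\left(6 + J 5\right) M{\left(6 \left(2 + 3\right) \right)} = \left(6 + 40 \cdot 5\right) \left(32 + \left(6 \left(2 + 3\right)\right)^{2} - 12 \cdot 6 \left(2 + 3\right)\right) = \left(6 + 200\right) \left(32 + \left(6 \cdot 5\right)^{2} - 12 \cdot 6 \cdot 5\right) = 206 \left(32 + 30^{2} - 360\right) = 206 \left(32 + 900 - 360\right) = 206 \cdot 572 = 117832$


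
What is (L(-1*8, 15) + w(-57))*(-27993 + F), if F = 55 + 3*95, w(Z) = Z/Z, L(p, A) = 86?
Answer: -2405811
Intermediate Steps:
w(Z) = 1
F = 340 (F = 55 + 285 = 340)
(L(-1*8, 15) + w(-57))*(-27993 + F) = (86 + 1)*(-27993 + 340) = 87*(-27653) = -2405811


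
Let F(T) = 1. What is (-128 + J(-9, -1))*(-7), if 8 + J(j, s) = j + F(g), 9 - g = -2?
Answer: 1008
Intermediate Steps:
g = 11 (g = 9 - 1*(-2) = 9 + 2 = 11)
J(j, s) = -7 + j (J(j, s) = -8 + (j + 1) = -8 + (1 + j) = -7 + j)
(-128 + J(-9, -1))*(-7) = (-128 + (-7 - 9))*(-7) = (-128 - 16)*(-7) = -144*(-7) = 1008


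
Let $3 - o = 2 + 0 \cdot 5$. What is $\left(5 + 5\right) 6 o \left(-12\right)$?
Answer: $-720$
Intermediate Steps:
$o = 1$ ($o = 3 - \left(2 + 0 \cdot 5\right) = 3 - \left(2 + 0\right) = 3 - 2 = 1$)
$\left(5 + 5\right) 6 o \left(-12\right) = \left(5 + 5\right) 6 \cdot 1 \left(-12\right) = 10 \cdot 6 \cdot 1 \left(-12\right) = 60 \cdot 1 \left(-12\right) = 60 \left(-12\right) = -720$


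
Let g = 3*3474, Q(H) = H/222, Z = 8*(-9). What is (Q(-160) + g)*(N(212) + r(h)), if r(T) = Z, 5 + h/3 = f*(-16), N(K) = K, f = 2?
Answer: 161946680/111 ≈ 1.4590e+6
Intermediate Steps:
h = -111 (h = -15 + 3*(2*(-16)) = -15 + 3*(-32) = -15 - 96 = -111)
Z = -72
r(T) = -72
Q(H) = H/222 (Q(H) = H*(1/222) = H/222)
g = 10422
(Q(-160) + g)*(N(212) + r(h)) = ((1/222)*(-160) + 10422)*(212 - 72) = (-80/111 + 10422)*140 = (1156762/111)*140 = 161946680/111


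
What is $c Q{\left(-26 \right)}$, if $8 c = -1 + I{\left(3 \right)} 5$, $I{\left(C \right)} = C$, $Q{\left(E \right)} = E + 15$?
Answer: $- \frac{77}{4} \approx -19.25$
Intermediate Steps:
$Q{\left(E \right)} = 15 + E$
$c = \frac{7}{4}$ ($c = \frac{-1 + 3 \cdot 5}{8} = \frac{-1 + 15}{8} = \frac{1}{8} \cdot 14 = \frac{7}{4} \approx 1.75$)
$c Q{\left(-26 \right)} = \frac{7 \left(15 - 26\right)}{4} = \frac{7}{4} \left(-11\right) = - \frac{77}{4}$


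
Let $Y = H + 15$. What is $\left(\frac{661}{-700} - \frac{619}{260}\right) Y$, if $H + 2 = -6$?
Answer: $- \frac{15129}{650} \approx -23.275$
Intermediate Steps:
$H = -8$ ($H = -2 - 6 = -8$)
$Y = 7$ ($Y = -8 + 15 = 7$)
$\left(\frac{661}{-700} - \frac{619}{260}\right) Y = \left(\frac{661}{-700} - \frac{619}{260}\right) 7 = \left(661 \left(- \frac{1}{700}\right) - \frac{619}{260}\right) 7 = \left(- \frac{661}{700} - \frac{619}{260}\right) 7 = \left(- \frac{15129}{4550}\right) 7 = - \frac{15129}{650}$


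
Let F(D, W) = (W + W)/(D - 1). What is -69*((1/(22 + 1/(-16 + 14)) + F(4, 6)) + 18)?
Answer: -65412/43 ≈ -1521.2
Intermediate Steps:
F(D, W) = 2*W/(-1 + D) (F(D, W) = (2*W)/(-1 + D) = 2*W/(-1 + D))
-69*((1/(22 + 1/(-16 + 14)) + F(4, 6)) + 18) = -69*((1/(22 + 1/(-16 + 14)) + 2*6/(-1 + 4)) + 18) = -69*((1/(22 + 1/(-2)) + 2*6/3) + 18) = -69*((1/(22 - 1/2) + 2*6*(1/3)) + 18) = -69*((1/(43/2) + 4) + 18) = -69*((2/43 + 4) + 18) = -69*(174/43 + 18) = -69*948/43 = -65412/43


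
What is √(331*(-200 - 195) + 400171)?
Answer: √269426 ≈ 519.06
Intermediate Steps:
√(331*(-200 - 195) + 400171) = √(331*(-395) + 400171) = √(-130745 + 400171) = √269426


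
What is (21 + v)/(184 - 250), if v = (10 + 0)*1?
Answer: -31/66 ≈ -0.46970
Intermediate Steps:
v = 10 (v = 10*1 = 10)
(21 + v)/(184 - 250) = (21 + 10)/(184 - 250) = 31/(-66) = 31*(-1/66) = -31/66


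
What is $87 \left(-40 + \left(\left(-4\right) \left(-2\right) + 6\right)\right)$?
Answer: $-2262$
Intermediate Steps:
$87 \left(-40 + \left(\left(-4\right) \left(-2\right) + 6\right)\right) = 87 \left(-40 + \left(8 + 6\right)\right) = 87 \left(-40 + 14\right) = 87 \left(-26\right) = -2262$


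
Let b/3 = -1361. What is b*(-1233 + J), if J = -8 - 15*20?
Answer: 6291903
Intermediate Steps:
b = -4083 (b = 3*(-1361) = -4083)
J = -308 (J = -8 - 300 = -308)
b*(-1233 + J) = -4083*(-1233 - 308) = -4083*(-1541) = 6291903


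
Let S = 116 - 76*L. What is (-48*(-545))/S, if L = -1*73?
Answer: 545/118 ≈ 4.6186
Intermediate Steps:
L = -73
S = 5664 (S = 116 - 76*(-73) = 116 + 5548 = 5664)
(-48*(-545))/S = -48*(-545)/5664 = 26160*(1/5664) = 545/118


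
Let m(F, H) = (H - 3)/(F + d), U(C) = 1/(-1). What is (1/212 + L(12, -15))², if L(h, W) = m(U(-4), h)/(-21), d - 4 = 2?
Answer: 361201/55056400 ≈ 0.0065606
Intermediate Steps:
d = 6 (d = 4 + 2 = 6)
U(C) = -1
m(F, H) = (-3 + H)/(6 + F) (m(F, H) = (H - 3)/(F + 6) = (-3 + H)/(6 + F))
L(h, W) = 1/35 - h/105 (L(h, W) = ((-3 + h)/(6 - 1))/(-21) = ((-3 + h)/5)*(-1/21) = (-⅗ + h/5)*(-1/21) = 1/35 - h/105)
(1/212 + L(12, -15))² = (1/212 + (1/35 - 1/105*12))² = (1/212 + (1/35 - 4/35))² = (1/212 - 3/35)² = (-601/7420)² = 361201/55056400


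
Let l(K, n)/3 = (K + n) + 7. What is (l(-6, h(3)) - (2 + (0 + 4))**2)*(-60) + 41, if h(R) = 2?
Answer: 1661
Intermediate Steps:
l(K, n) = 21 + 3*K + 3*n (l(K, n) = 3*((K + n) + 7) = 3*(7 + K + n) = 21 + 3*K + 3*n)
(l(-6, h(3)) - (2 + (0 + 4))**2)*(-60) + 41 = ((21 + 3*(-6) + 3*2) - (2 + (0 + 4))**2)*(-60) + 41 = ((21 - 18 + 6) - (2 + 4)**2)*(-60) + 41 = (9 - 1*6**2)*(-60) + 41 = (9 - 1*36)*(-60) + 41 = (9 - 36)*(-60) + 41 = -27*(-60) + 41 = 1620 + 41 = 1661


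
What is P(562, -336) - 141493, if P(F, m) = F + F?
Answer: -140369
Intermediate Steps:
P(F, m) = 2*F
P(562, -336) - 141493 = 2*562 - 141493 = 1124 - 141493 = -140369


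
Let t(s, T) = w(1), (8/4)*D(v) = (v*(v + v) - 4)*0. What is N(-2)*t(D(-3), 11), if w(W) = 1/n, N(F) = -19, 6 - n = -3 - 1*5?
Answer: -19/14 ≈ -1.3571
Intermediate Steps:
D(v) = 0 (D(v) = ((v*(v + v) - 4)*0)/2 = ((v*(2*v) - 4)*0)/2 = ((2*v² - 4)*0)/2 = ((-4 + 2*v²)*0)/2 = (½)*0 = 0)
n = 14 (n = 6 - (-3 - 1*5) = 6 - (-3 - 5) = 6 - 1*(-8) = 6 + 8 = 14)
w(W) = 1/14
t(s, T) = 1/14
N(-2)*t(D(-3), 11) = -19*1/14 = -19/14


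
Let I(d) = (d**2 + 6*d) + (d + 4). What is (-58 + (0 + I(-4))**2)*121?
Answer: 726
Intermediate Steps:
I(d) = 4 + d**2 + 7*d (I(d) = (d**2 + 6*d) + (4 + d) = 4 + d**2 + 7*d)
(-58 + (0 + I(-4))**2)*121 = (-58 + (0 + (4 + (-4)**2 + 7*(-4)))**2)*121 = (-58 + (0 + (4 + 16 - 28))**2)*121 = (-58 + (0 - 8)**2)*121 = (-58 + (-8)**2)*121 = (-58 + 64)*121 = 6*121 = 726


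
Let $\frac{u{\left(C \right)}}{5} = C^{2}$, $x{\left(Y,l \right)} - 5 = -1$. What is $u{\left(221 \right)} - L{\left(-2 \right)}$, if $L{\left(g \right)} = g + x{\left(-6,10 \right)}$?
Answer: $244203$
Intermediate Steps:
$x{\left(Y,l \right)} = 4$ ($x{\left(Y,l \right)} = 5 - 1 = 4$)
$u{\left(C \right)} = 5 C^{2}$
$L{\left(g \right)} = 4 + g$ ($L{\left(g \right)} = g + 4 = 4 + g$)
$u{\left(221 \right)} - L{\left(-2 \right)} = 5 \cdot 221^{2} - \left(4 - 2\right) = 5 \cdot 48841 - 2 = 244205 - 2 = 244203$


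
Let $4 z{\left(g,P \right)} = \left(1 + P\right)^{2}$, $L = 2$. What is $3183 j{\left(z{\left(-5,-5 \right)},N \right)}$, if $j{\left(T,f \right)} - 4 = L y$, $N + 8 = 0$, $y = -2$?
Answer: $0$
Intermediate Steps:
$N = -8$ ($N = -8 + 0 = -8$)
$z{\left(g,P \right)} = \frac{\left(1 + P\right)^{2}}{4}$
$j{\left(T,f \right)} = 0$ ($j{\left(T,f \right)} = 4 + 2 \left(-2\right) = 4 - 4 = 0$)
$3183 j{\left(z{\left(-5,-5 \right)},N \right)} = 3183 \cdot 0 = 0$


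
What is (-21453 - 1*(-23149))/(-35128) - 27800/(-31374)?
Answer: 57709256/68881617 ≈ 0.83780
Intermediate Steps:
(-21453 - 1*(-23149))/(-35128) - 27800/(-31374) = (-21453 + 23149)*(-1/35128) - 27800*(-1/31374) = 1696*(-1/35128) + 13900/15687 = -212/4391 + 13900/15687 = 57709256/68881617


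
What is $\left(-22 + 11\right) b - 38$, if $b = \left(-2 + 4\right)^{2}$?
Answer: $-82$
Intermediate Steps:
$b = 4$ ($b = 2^{2} = 4$)
$\left(-22 + 11\right) b - 38 = \left(-22 + 11\right) 4 - 38 = \left(-11\right) 4 - 38 = -44 - 38 = -82$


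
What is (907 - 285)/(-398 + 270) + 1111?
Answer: 70793/64 ≈ 1106.1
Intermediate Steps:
(907 - 285)/(-398 + 270) + 1111 = 622/(-128) + 1111 = 622*(-1/128) + 1111 = -311/64 + 1111 = 70793/64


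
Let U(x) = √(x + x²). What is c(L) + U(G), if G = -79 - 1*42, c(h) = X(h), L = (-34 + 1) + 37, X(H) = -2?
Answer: -2 + 22*√30 ≈ 118.50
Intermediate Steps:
L = 4 (L = -33 + 37 = 4)
c(h) = -2
G = -121 (G = -79 - 42 = -121)
c(L) + U(G) = -2 + √(-121*(1 - 121)) = -2 + √(-121*(-120)) = -2 + √14520 = -2 + 22*√30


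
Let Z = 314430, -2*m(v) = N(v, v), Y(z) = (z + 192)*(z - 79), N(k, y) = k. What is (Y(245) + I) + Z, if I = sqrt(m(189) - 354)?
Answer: 386972 + I*sqrt(1794)/2 ≈ 3.8697e+5 + 21.178*I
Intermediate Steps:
Y(z) = (-79 + z)*(192 + z) (Y(z) = (192 + z)*(-79 + z) = (-79 + z)*(192 + z))
m(v) = -v/2
I = I*sqrt(1794)/2 (I = sqrt(-1/2*189 - 354) = sqrt(-189/2 - 354) = sqrt(-897/2) = I*sqrt(1794)/2 ≈ 21.178*I)
(Y(245) + I) + Z = ((-15168 + 245**2 + 113*245) + I*sqrt(1794)/2) + 314430 = ((-15168 + 60025 + 27685) + I*sqrt(1794)/2) + 314430 = (72542 + I*sqrt(1794)/2) + 314430 = 386972 + I*sqrt(1794)/2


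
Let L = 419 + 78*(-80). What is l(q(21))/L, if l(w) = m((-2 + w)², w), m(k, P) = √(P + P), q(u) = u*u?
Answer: -21*√2/5821 ≈ -0.0051020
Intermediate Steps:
q(u) = u²
m(k, P) = √2*√P (m(k, P) = √(2*P) = √2*√P)
l(w) = √2*√w
L = -5821 (L = 419 - 6240 = -5821)
l(q(21))/L = (√2*√(21²))/(-5821) = (√2*√441)*(-1/5821) = (√2*21)*(-1/5821) = (21*√2)*(-1/5821) = -21*√2/5821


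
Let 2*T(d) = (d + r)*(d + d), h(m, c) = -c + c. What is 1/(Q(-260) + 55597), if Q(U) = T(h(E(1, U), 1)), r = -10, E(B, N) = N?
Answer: 1/55597 ≈ 1.7987e-5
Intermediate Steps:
h(m, c) = 0
T(d) = d*(-10 + d) (T(d) = ((d - 10)*(d + d))/2 = ((-10 + d)*(2*d))/2 = (2*d*(-10 + d))/2 = d*(-10 + d))
Q(U) = 0 (Q(U) = 0*(-10 + 0) = 0*(-10) = 0)
1/(Q(-260) + 55597) = 1/(0 + 55597) = 1/55597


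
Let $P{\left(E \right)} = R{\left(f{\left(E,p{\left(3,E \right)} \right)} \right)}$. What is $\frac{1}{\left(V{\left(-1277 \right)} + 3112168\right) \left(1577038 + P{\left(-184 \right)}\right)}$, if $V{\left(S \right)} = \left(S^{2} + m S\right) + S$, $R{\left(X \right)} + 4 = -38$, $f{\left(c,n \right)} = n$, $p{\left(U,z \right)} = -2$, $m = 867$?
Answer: $\frac{1}{5731530459156} \approx 1.7447 \cdot 10^{-13}$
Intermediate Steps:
$R{\left(X \right)} = -42$ ($R{\left(X \right)} = -4 - 38 = -42$)
$P{\left(E \right)} = -42$
$V{\left(S \right)} = S^{2} + 868 S$ ($V{\left(S \right)} = \left(S^{2} + 867 S\right) + S = S^{2} + 868 S$)
$\frac{1}{\left(V{\left(-1277 \right)} + 3112168\right) \left(1577038 + P{\left(-184 \right)}\right)} = \frac{1}{\left(- 1277 \left(868 - 1277\right) + 3112168\right) \left(1577038 - 42\right)} = \frac{1}{\left(\left(-1277\right) \left(-409\right) + 3112168\right) 1576996} = \frac{1}{\left(522293 + 3112168\right) 1576996} = \frac{1}{3634461 \cdot 1576996} = \frac{1}{5731530459156}$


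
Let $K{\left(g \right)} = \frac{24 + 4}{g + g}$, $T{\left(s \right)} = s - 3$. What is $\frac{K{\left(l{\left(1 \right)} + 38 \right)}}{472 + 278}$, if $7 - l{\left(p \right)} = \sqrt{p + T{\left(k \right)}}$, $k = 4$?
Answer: $\frac{3}{7225} + \frac{\sqrt{2}}{108375} \approx 0.00042827$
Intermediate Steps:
$T{\left(s \right)} = -3 + s$
$l{\left(p \right)} = 7 - \sqrt{1 + p}$ ($l{\left(p \right)} = 7 - \sqrt{p + \left(-3 + 4\right)} = 7 - \sqrt{p + 1} = 7 - \sqrt{1 + p}$)
$K{\left(g \right)} = \frac{14}{g}$ ($K{\left(g \right)} = \frac{28}{2 g} = 28 \frac{1}{2 g} = \frac{14}{g}$)
$\frac{K{\left(l{\left(1 \right)} + 38 \right)}}{472 + 278} = \frac{14 \frac{1}{\left(7 - \sqrt{1 + 1}\right) + 38}}{472 + 278} = \frac{14 \frac{1}{\left(7 - \sqrt{2}\right) + 38}}{750} = \frac{14 \frac{1}{45 - \sqrt{2}}}{750} = \frac{7}{375 \left(45 - \sqrt{2}\right)}$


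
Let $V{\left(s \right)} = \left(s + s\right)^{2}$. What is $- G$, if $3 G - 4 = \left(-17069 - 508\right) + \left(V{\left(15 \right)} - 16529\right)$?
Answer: $\frac{33202}{3} \approx 11067.0$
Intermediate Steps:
$V{\left(s \right)} = 4 s^{2}$ ($V{\left(s \right)} = \left(2 s\right)^{2} = 4 s^{2}$)
$G = - \frac{33202}{3}$ ($G = \frac{4}{3} + \frac{\left(-17069 - 508\right) - \left(16529 - 4 \cdot 15^{2}\right)}{3} = \frac{4}{3} + \frac{-17577 + \left(4 \cdot 225 - 16529\right)}{3} = \frac{4}{3} + \frac{-17577 + \left(900 - 16529\right)}{3} = \frac{4}{3} + \frac{-17577 - 15629}{3} = \frac{4}{3} + \frac{1}{3} \left(-33206\right) = \frac{4}{3} - \frac{33206}{3} = - \frac{33202}{3} \approx -11067.0$)
$- G = \left(-1\right) \left(- \frac{33202}{3}\right) = \frac{33202}{3}$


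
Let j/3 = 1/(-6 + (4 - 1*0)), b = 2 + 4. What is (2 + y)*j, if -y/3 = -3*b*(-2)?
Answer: 159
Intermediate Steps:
b = 6
y = -108 (y = -3*(-3*6)*(-2) = -(-54)*(-2) = -3*36 = -108)
j = -3/2 (j = 3/(-6 + (4 - 1*0)) = 3/(-6 + (4 + 0)) = 3/(-6 + 4) = 3/(-2) = 3*(-½) = -3/2 ≈ -1.5000)
(2 + y)*j = (2 - 108)*(-3/2) = -106*(-3/2) = 159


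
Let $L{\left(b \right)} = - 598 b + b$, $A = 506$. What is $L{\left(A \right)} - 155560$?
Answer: $-457642$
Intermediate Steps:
$L{\left(b \right)} = - 597 b$
$L{\left(A \right)} - 155560 = \left(-597\right) 506 - 155560 = -302082 - 155560 = -457642$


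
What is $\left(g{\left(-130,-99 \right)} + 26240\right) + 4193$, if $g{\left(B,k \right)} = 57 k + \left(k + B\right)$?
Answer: $24561$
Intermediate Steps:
$g{\left(B,k \right)} = B + 58 k$ ($g{\left(B,k \right)} = 57 k + \left(B + k\right) = B + 58 k$)
$\left(g{\left(-130,-99 \right)} + 26240\right) + 4193 = \left(\left(-130 + 58 \left(-99\right)\right) + 26240\right) + 4193 = \left(\left(-130 - 5742\right) + 26240\right) + 4193 = \left(-5872 + 26240\right) + 4193 = 20368 + 4193 = 24561$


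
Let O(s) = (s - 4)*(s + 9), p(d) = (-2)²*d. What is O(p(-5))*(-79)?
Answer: -20856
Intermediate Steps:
p(d) = 4*d
O(s) = (-4 + s)*(9 + s)
O(p(-5))*(-79) = (-36 + (4*(-5))² + 5*(4*(-5)))*(-79) = (-36 + (-20)² + 5*(-20))*(-79) = (-36 + 400 - 100)*(-79) = 264*(-79) = -20856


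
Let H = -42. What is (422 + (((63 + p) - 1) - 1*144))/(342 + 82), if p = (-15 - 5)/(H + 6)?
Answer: 3065/3816 ≈ 0.80320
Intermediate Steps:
p = 5/9 (p = (-15 - 5)/(-42 + 6) = -20/(-36) = -20*(-1/36) = 5/9 ≈ 0.55556)
(422 + (((63 + p) - 1) - 1*144))/(342 + 82) = (422 + (((63 + 5/9) - 1) - 1*144))/(342 + 82) = (422 + ((572/9 - 1) - 144))/424 = (422 + (563/9 - 144))*(1/424) = (422 - 733/9)*(1/424) = (3065/9)*(1/424) = 3065/3816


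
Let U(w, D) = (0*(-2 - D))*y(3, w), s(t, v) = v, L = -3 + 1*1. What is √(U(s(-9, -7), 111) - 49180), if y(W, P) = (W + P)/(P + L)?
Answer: 2*I*√12295 ≈ 221.77*I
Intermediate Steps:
L = -2 (L = -3 + 1 = -2)
y(W, P) = (P + W)/(-2 + P) (y(W, P) = (W + P)/(P - 2) = (P + W)/(-2 + P))
U(w, D) = 0 (U(w, D) = (0*(-2 - D))*((w + 3)/(-2 + w)) = 0*((3 + w)/(-2 + w)) = 0)
√(U(s(-9, -7), 111) - 49180) = √(0 - 49180) = √(-49180) = 2*I*√12295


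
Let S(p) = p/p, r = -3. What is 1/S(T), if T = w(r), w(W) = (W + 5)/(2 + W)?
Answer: 1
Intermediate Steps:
w(W) = (5 + W)/(2 + W)
T = -2 (T = (5 - 3)/(2 - 3) = 2/(-1) = -1*2 = -2)
S(p) = 1
1/S(T) = 1/1 = 1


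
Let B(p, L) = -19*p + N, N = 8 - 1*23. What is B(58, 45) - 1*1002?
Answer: -2119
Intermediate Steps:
N = -15 (N = 8 - 23 = -15)
B(p, L) = -15 - 19*p (B(p, L) = -19*p - 15 = -15 - 19*p)
B(58, 45) - 1*1002 = (-15 - 19*58) - 1*1002 = (-15 - 1102) - 1002 = -1117 - 1002 = -2119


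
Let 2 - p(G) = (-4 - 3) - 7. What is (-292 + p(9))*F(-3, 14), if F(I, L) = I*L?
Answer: 11592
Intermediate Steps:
p(G) = 16 (p(G) = 2 - ((-4 - 3) - 7) = 2 - (-7 - 7) = 2 - 1*(-14) = 2 + 14 = 16)
(-292 + p(9))*F(-3, 14) = (-292 + 16)*(-3*14) = -276*(-42) = 11592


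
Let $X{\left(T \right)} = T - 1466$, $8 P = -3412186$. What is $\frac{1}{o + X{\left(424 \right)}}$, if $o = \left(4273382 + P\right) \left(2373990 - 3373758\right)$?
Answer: $- \frac{1}{3845966279812} \approx -2.6001 \cdot 10^{-13}$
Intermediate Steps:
$P = - \frac{1706093}{4}$ ($P = \frac{1}{8} \left(-3412186\right) = - \frac{1706093}{4} \approx -4.2652 \cdot 10^{5}$)
$X{\left(T \right)} = -1466 + T$
$o = -3845966278770$ ($o = \left(4273382 - \frac{1706093}{4}\right) \left(2373990 - 3373758\right) = \frac{15387435}{4} \left(-999768\right) = -3845966278770$)
$\frac{1}{o + X{\left(424 \right)}} = \frac{1}{-3845966278770 + \left(-1466 + 424\right)} = \frac{1}{-3845966278770 - 1042} = \frac{1}{-3845966279812} = - \frac{1}{3845966279812}$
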